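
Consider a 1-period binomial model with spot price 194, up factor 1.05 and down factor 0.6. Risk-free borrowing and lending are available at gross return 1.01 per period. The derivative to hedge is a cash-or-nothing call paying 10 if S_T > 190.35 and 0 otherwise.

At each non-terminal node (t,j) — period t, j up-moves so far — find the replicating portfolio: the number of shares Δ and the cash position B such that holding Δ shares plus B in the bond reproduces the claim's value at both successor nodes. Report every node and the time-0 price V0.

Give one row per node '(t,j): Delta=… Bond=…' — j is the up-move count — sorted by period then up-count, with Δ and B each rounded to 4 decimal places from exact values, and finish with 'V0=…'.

The replicating-portfolio and risk-neutral prices coincide; use p* = (1.01−0.6)/(1.05−0.6) = 0.9111 for the latter.
Terminal payoffs: V(1,0)=0.0000, V(1,1)=10.0000
Node (0,0) S=194.0000: V=(p*·10.0000+(1−p*)·0.0000)/1.01=9.0209; Δ=(10.0000−0.0000)/(203.7000−116.4000)=0.1145; B=V−Δ·S=-13.2013
Each (Δ,B) replicates both successor values, so the strategy is self-financing and V0 is arbitrage-free.

(0,0): Delta=0.1145 Bond=-13.2013
V0=9.0209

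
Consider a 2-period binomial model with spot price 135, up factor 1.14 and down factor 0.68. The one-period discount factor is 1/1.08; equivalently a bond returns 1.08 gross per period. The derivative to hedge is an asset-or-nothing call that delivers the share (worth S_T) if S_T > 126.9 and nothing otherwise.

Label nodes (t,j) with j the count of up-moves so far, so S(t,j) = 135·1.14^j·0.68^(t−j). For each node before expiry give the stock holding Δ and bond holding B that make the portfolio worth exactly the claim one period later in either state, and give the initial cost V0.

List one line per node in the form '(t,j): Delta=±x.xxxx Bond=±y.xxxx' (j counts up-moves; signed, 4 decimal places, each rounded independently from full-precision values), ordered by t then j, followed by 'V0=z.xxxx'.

The replicating-portfolio and risk-neutral prices coincide; use p* = (1.08−0.68)/(1.14−0.68) = 0.8696 for the latter.
At expiry t=2: V(2,0)=0.0000, V(2,1)=0.0000, V(2,2)=175.4460
Node (1,0) S=91.8000: V=(p*·0.0000+(1−p*)·0.0000)/1.08=0.0000; Δ=(0.0000−0.0000)/(104.6520−62.4240)=0.0000; B=V−Δ·S=0.0000
Node (1,1) S=153.9000: V=(p*·175.4460+(1−p*)·0.0000)/1.08=141.2609; Δ=(175.4460−0.0000)/(175.4460−104.6520)=2.4783; B=V−Δ·S=-240.1435
Node (0,0) S=135.0000: V=(p*·141.2609+(1−p*)·0.0000)/1.08=113.7366; Δ=(141.2609−0.0000)/(153.9000−91.8000)=2.2747; B=V−Δ·S=-193.3522
Self-financing check: at every node Δ·S+B equals the discounted successor values.

(0,0): Delta=2.2747 Bond=-193.3522
(1,0): Delta=0.0000 Bond=0.0000
(1,1): Delta=2.4783 Bond=-240.1435
V0=113.7366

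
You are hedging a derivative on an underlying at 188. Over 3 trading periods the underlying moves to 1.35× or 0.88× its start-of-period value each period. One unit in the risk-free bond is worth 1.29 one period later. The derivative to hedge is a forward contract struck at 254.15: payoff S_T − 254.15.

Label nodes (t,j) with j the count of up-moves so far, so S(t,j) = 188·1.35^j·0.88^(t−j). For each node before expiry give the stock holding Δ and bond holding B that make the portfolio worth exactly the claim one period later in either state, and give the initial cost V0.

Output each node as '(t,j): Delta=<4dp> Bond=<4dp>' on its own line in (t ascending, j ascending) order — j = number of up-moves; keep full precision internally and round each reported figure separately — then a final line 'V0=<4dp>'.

(0,0): Delta=1.0000 Bond=-118.3916
(1,0): Delta=1.0000 Bond=-152.7252
(1,1): Delta=1.0000 Bond=-152.7252
(2,0): Delta=1.0000 Bond=-197.0155
(2,1): Delta=1.0000 Bond=-197.0155
(2,2): Delta=1.0000 Bond=-197.0155
V0=69.6084

Since d<R<u, set p* = (R−d)/(u−d) = 0.8723; price each node as the discounted p*-expectation of its children.
At expiry t=3: V(3,0)=-126.0333, V(3,1)=-57.6073, V(3,2)=47.3644, V(3,3)=208.4005
Node (2,0) S=145.5872: V=(p*·-57.6073+(1−p*)·-126.0333)/1.29=-51.4283; Δ=(-57.6073−-126.0333)/(196.5427−128.1167)=1.0000; B=V−Δ·S=-197.0155
Node (2,1) S=223.3440: V=(p*·47.3644+(1−p*)·-57.6073)/1.29=26.3285; Δ=(47.3644−-57.6073)/(301.5144−196.5427)=1.0000; B=V−Δ·S=-197.0155
Node (2,2) S=342.6300: V=(p*·208.4005+(1−p*)·47.3644)/1.29=145.6145; Δ=(208.4005−47.3644)/(462.5505−301.5144)=1.0000; B=V−Δ·S=-197.0155
Node (1,0) S=165.4400: V=(p*·26.3285+(1−p*)·-51.4283)/1.29=12.7148; Δ=(26.3285−-51.4283)/(223.3440−145.5872)=1.0000; B=V−Δ·S=-152.7252
Node (1,1) S=253.8000: V=(p*·145.6145+(1−p*)·26.3285)/1.29=101.0748; Δ=(145.6145−26.3285)/(342.6300−223.3440)=1.0000; B=V−Δ·S=-152.7252
Node (0,0) S=188.0000: V=(p*·101.0748+(1−p*)·12.7148)/1.29=69.6084; Δ=(101.0748−12.7148)/(253.8000−165.4400)=1.0000; B=V−Δ·S=-118.3916
Check: Δ(0,0)·S0 + B(0,0) = 69.6084 = V0.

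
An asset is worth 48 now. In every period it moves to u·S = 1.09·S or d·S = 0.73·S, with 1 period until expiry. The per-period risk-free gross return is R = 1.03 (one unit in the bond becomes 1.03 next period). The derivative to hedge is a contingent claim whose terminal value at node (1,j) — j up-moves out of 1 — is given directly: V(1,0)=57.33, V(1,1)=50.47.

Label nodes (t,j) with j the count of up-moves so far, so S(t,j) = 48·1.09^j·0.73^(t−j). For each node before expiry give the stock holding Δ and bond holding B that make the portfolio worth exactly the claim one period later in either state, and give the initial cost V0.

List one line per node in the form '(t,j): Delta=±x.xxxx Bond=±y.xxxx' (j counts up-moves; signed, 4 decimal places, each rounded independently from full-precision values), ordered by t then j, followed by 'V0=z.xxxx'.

(0,0): Delta=-0.3970 Bond=69.1656
V0=50.1100

Since d<R<u, set p* = (R−d)/(u−d) = 0.8333; price each node as the discounted p*-expectation of its children.
Payoff layer (t=1): V(1,0)=57.3300, V(1,1)=50.4700
  t=0,j=0: stock 48.0000 → up 52.3200 (V=50.4700), down 35.0400 (V=57.3300). Price 50.1100; hedge Δ=-0.3970, bond B=69.1656.
Self-financing check: at every node Δ·S+B equals the discounted successor values.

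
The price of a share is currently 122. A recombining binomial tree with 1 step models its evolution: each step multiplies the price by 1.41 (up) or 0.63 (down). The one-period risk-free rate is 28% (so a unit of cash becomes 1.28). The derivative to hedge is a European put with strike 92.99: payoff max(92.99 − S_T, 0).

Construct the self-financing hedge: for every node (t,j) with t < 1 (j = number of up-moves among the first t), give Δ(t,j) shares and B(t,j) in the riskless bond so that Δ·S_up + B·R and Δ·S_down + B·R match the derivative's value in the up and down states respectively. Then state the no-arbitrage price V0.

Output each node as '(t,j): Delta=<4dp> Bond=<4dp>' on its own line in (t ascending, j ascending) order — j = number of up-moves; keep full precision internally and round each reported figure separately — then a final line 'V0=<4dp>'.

The replicating-portfolio and risk-neutral prices coincide; use p* = (1.28−0.63)/(1.41−0.63) = 0.8333 for the latter.
At expiry t=1: V(1,0)=16.1300, V(1,1)=0.0000
Node (0,0) S=122.0000: V=(p*·0.0000+(1−p*)·16.1300)/1.28=2.1003; Δ=(0.0000−16.1300)/(172.0200−76.8600)=-0.1695; B=V−Δ·S=22.7797
Root portfolio cost Δ·122+B reproduces V0=2.1003.

(0,0): Delta=-0.1695 Bond=22.7797
V0=2.1003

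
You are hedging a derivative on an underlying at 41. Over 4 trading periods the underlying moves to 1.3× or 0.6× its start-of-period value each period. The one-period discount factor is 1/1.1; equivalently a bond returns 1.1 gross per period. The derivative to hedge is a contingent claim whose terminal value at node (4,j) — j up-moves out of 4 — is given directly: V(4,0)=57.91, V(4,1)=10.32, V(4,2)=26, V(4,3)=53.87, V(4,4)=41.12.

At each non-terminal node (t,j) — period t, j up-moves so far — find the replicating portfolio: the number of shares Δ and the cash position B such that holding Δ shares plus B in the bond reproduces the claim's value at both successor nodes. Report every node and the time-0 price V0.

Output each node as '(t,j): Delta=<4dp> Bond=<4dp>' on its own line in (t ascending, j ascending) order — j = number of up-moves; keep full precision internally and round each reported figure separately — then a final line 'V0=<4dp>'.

(0,0): Delta=0.2402 Bond=17.9594
(1,0): Delta=0.8031 Bond=5.9061
(1,1): Delta=0.1362 Bond=25.2950
(2,0): Delta=-0.2109 Bond=21.4643
(2,1): Delta=0.9904 Bond=0.5097
(2,2): Delta=-0.0214 Bond=38.7504
(3,0): Delta=-7.6768 Bond=89.7286
(3,1): Delta=1.1674 Bond=-2.8364
(3,2): Delta=0.9577 Bond=1.9195
(3,3): Delta=-0.2022 Bond=58.9078
V0=27.8063

No-arbitrage ⇒ martingale measure with p* = (R−d)/(u−d) = 0.7143.
Payoff layer (t=4): V(4,0)=57.9100, V(4,1)=10.3200, V(4,2)=26.0000, V(4,3)=53.8700, V(4,4)=41.1200
  t=3,j=0: stock 8.8560 → up 11.5128 (V=10.3200), down 5.3136 (V=57.9100). Price 21.7429; hedge Δ=-7.6768, bond B=89.7286.
  t=3,j=1: stock 19.1880 → up 24.9444 (V=26.0000), down 11.5128 (V=10.3200). Price 19.5636; hedge Δ=1.1674, bond B=-2.8364.
  t=3,j=2: stock 41.5740 → up 54.0462 (V=53.8700), down 24.9444 (V=26.0000). Price 41.7338; hedge Δ=0.9577, bond B=1.9195.
  t=3,j=3: stock 90.0770 → up 117.1001 (V=41.1200), down 54.0462 (V=53.8700). Price 40.6935; hedge Δ=-0.2022, bond B=58.9078.
  t=2,j=0: stock 14.7600 → up 19.1880 (V=19.5636), down 8.8560 (V=21.7429). Price 18.3512; hedge Δ=-0.2109, bond B=21.4643.
  t=2,j=1: stock 31.9800 → up 41.5740 (V=41.7338), down 19.1880 (V=19.5636). Price 32.1813; hedge Δ=0.9904, bond B=0.5097.
  t=2,j=2: stock 69.2900 → up 90.0770 (V=40.6935), down 41.5740 (V=41.7338). Price 37.2643; hedge Δ=-0.0214, bond B=38.7504.
  t=1,j=0: stock 24.6000 → up 31.9800 (V=32.1813), down 14.7600 (V=18.3512). Price 25.6635; hedge Δ=0.8031, bond B=5.9061.
  t=1,j=1: stock 53.3000 → up 69.2900 (V=37.2643), down 31.9800 (V=32.1813). Price 32.5564; hedge Δ=0.1362, bond B=25.2950.
  t=0,j=0: stock 41.0000 → up 53.3000 (V=32.5564), down 24.6000 (V=25.6635). Price 27.8063; hedge Δ=0.2402, bond B=17.9594.
Check: Δ(0,0)·S0 + B(0,0) = 27.8063 = V0.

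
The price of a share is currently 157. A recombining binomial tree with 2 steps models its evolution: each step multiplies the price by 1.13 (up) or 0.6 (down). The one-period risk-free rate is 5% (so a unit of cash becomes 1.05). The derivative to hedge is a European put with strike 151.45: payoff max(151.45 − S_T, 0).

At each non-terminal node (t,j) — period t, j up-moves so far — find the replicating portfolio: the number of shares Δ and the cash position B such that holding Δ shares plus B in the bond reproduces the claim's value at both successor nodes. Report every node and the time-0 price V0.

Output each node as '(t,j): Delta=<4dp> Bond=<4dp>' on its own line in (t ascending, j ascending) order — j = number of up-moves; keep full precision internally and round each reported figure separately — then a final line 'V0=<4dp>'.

(0,0): Delta=-0.5236 Bond=94.6295
(1,0): Delta=-1.0000 Bond=144.2381
(1,1): Delta=-0.4786 Bond=91.3828
V0=12.4247

No-arbitrage ⇒ martingale measure with p* = (R−d)/(u−d) = 0.8491.
Payoff layer (t=2): V(2,0)=94.9300, V(2,1)=45.0040, V(2,2)=0.0000
Node (1,0) S=94.2000: V=(p*·45.0040+(1−p*)·94.9300)/1.05=50.0381; Δ=(45.0040−94.9300)/(106.4460−56.5200)=-1.0000; B=V−Δ·S=144.2381
Node (1,1) S=177.4100: V=(p*·0.0000+(1−p*)·45.0040)/1.05=6.4696; Δ=(0.0000−45.0040)/(200.4733−106.4460)=-0.4786; B=V−Δ·S=91.3828
Node (0,0) S=157.0000: V=(p*·6.4696+(1−p*)·50.0381)/1.05=12.4247; Δ=(6.4696−50.0381)/(177.4100−94.2000)=-0.5236; B=V−Δ·S=94.6295
Root portfolio cost Δ·157+B reproduces V0=12.4247.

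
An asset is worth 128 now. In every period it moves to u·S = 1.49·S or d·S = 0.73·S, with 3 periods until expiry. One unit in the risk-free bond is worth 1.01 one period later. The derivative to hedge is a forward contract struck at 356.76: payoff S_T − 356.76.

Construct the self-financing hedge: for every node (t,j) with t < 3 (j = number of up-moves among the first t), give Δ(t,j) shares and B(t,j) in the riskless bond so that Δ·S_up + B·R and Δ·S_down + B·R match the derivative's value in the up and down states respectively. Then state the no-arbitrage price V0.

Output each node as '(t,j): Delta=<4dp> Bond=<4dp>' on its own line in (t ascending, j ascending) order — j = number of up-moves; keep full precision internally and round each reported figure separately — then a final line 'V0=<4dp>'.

Under the risk-neutral measure, an up-move has probability p* = (R−d)/(u−d) = 0.3684 and values discount at R = 1.01.
Terminal payoffs: V(3,0)=-306.9658, V(3,1)=-255.1253, V(3,2)=-149.3139, V(3,3)=66.6575
Node (2,0) S=68.2112: V=(p*·-255.1253+(1−p*)·-306.9658)/1.01=-285.0165; Δ=(-255.1253−-306.9658)/(101.6347−49.7942)=1.0000; B=V−Δ·S=-353.2277
Node (2,1) S=139.2256: V=(p*·-149.3139+(1−p*)·-255.1253)/1.01=-214.0021; Δ=(-149.3139−-255.1253)/(207.4461−101.6347)=1.0000; B=V−Δ·S=-353.2277
Node (2,2) S=284.1728: V=(p*·66.6575+(1−p*)·-149.3139)/1.01=-69.0549; Δ=(66.6575−-149.3139)/(423.4175−207.4461)=1.0000; B=V−Δ·S=-353.2277
Node (1,0) S=93.4400: V=(p*·-214.0021+(1−p*)·-285.0165)/1.01=-256.2904; Δ=(-214.0021−-285.0165)/(139.2256−68.2112)=1.0000; B=V−Δ·S=-349.7304
Node (1,1) S=190.7200: V=(p*·-69.0549+(1−p*)·-214.0021)/1.01=-159.0104; Δ=(-69.0549−-214.0021)/(284.1728−139.2256)=1.0000; B=V−Δ·S=-349.7304
Node (0,0) S=128.0000: V=(p*·-159.0104+(1−p*)·-256.2904)/1.01=-218.2677; Δ=(-159.0104−-256.2904)/(190.7200−93.4400)=1.0000; B=V−Δ·S=-346.2677
Self-financing check: at every node Δ·S+B equals the discounted successor values.

(0,0): Delta=1.0000 Bond=-346.2677
(1,0): Delta=1.0000 Bond=-349.7304
(1,1): Delta=1.0000 Bond=-349.7304
(2,0): Delta=1.0000 Bond=-353.2277
(2,1): Delta=1.0000 Bond=-353.2277
(2,2): Delta=1.0000 Bond=-353.2277
V0=-218.2677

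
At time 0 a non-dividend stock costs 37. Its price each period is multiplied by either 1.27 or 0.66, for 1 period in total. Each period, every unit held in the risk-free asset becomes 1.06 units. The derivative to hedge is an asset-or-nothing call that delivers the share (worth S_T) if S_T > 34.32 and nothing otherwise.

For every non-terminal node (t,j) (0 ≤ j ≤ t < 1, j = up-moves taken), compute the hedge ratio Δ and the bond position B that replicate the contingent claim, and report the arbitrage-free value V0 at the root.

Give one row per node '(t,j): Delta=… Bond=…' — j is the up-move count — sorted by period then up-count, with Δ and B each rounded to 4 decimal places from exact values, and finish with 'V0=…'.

(0,0): Delta=2.0820 Bond=-47.9638
V0=29.0690

The replicating-portfolio and risk-neutral prices coincide; use p* = (1.06−0.66)/(1.27−0.66) = 0.6557 for the latter.
Payoff layer (t=1): V(1,0)=0.0000, V(1,1)=46.9900
  t=0,j=0: stock 37.0000 → up 46.9900 (V=46.9900), down 24.4200 (V=0.0000). Price 29.0690; hedge Δ=2.0820, bond B=-47.9638.
Root portfolio cost Δ·37+B reproduces V0=29.0690.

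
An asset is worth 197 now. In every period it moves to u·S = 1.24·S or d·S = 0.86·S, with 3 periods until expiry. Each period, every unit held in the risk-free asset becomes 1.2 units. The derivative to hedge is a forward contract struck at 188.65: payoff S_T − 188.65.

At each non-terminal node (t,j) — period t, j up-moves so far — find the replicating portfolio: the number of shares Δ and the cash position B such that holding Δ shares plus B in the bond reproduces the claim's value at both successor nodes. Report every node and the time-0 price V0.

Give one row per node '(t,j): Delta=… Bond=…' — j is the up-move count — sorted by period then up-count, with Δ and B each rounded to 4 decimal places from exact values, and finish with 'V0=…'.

Risk-neutral probability p* = (R−d)/(u−d) = (1.2−0.86)/(1.24−0.86) = 0.8947.
Terminal values V(3,·): V(3,0)=-63.3470, V(3,1)=-7.9805, V(3,2)=71.8502, V(3,3)=186.9549
  t=2,j=0: stock 145.7012 → up 180.6695 (V=-7.9805), down 125.3030 (V=-63.3470). Price -11.5071; hedge Δ=1.0000, bond B=-157.2083.
  t=2,j=1: stock 210.0808 → up 260.5002 (V=71.8502), down 180.6695 (V=-7.9805). Price 52.8725; hedge Δ=1.0000, bond B=-157.2083.
  t=2,j=2: stock 302.9072 → up 375.6049 (V=186.9549), down 260.5002 (V=71.8502). Price 145.6989; hedge Δ=1.0000, bond B=-157.2083.
  t=1,j=0: stock 169.4200 → up 210.0808 (V=52.8725), down 145.7012 (V=-11.5071). Price 38.4131; hedge Δ=1.0000, bond B=-131.0069.
  t=1,j=1: stock 244.2800 → up 302.9072 (V=145.6989), down 210.0808 (V=52.8725). Price 113.2731; hedge Δ=1.0000, bond B=-131.0069.
  t=0,j=0: stock 197.0000 → up 244.2800 (V=113.2731), down 169.4200 (V=38.4131). Price 87.8275; hedge Δ=1.0000, bond B=-109.1725.
The time-0 hedge costs 87.8275, which is the no-arbitrage price.

(0,0): Delta=1.0000 Bond=-109.1725
(1,0): Delta=1.0000 Bond=-131.0069
(1,1): Delta=1.0000 Bond=-131.0069
(2,0): Delta=1.0000 Bond=-157.2083
(2,1): Delta=1.0000 Bond=-157.2083
(2,2): Delta=1.0000 Bond=-157.2083
V0=87.8275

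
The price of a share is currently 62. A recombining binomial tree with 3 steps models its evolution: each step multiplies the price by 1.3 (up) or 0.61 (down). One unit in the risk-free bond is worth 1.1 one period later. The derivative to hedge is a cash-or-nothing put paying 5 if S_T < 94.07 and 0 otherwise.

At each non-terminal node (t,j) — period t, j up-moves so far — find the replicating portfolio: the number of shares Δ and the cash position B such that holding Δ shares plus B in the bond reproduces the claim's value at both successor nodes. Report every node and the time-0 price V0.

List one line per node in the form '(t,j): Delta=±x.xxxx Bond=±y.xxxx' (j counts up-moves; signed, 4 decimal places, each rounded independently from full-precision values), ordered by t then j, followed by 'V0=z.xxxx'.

Under the risk-neutral measure, an up-move has probability p* = (R−d)/(u−d) = 0.7101 and values discount at R = 1.1.
At expiry t=3: V(3,0)=5.0000, V(3,1)=5.0000, V(3,2)=5.0000, V(3,3)=0.0000
Node (2,0) S=23.0702: V=(p*·5.0000+(1−p*)·5.0000)/1.1=4.5455; Δ=(5.0000−5.0000)/(29.9913−14.0728)=0.0000; B=V−Δ·S=4.5455
Node (2,1) S=49.1660: V=(p*·5.0000+(1−p*)·5.0000)/1.1=4.5455; Δ=(5.0000−5.0000)/(63.9158−29.9913)=0.0000; B=V−Δ·S=4.5455
Node (2,2) S=104.7800: V=(p*·0.0000+(1−p*)·5.0000)/1.1=1.3175; Δ=(0.0000−5.0000)/(136.2140−63.9158)=-0.0692; B=V−Δ·S=8.5639
Node (1,0) S=37.8200: V=(p*·4.5455+(1−p*)·4.5455)/1.1=4.1322; Δ=(4.5455−4.5455)/(49.1660−23.0702)=0.0000; B=V−Δ·S=4.1322
Node (1,1) S=80.6000: V=(p*·1.3175+(1−p*)·4.5455)/1.1=2.0483; Δ=(1.3175−4.5455)/(104.7800−49.1660)=-0.0580; B=V−Δ·S=6.7265
Node (0,0) S=62.0000: V=(p*·2.0483+(1−p*)·4.1322)/1.1=2.4112; Δ=(2.0483−4.1322)/(80.6000−37.8200)=-0.0487; B=V−Δ·S=5.4314
Self-financing check: at every node Δ·S+B equals the discounted successor values.

(0,0): Delta=-0.0487 Bond=5.4314
(1,0): Delta=0.0000 Bond=4.1322
(1,1): Delta=-0.0580 Bond=6.7265
(2,0): Delta=0.0000 Bond=4.5455
(2,1): Delta=0.0000 Bond=4.5455
(2,2): Delta=-0.0692 Bond=8.5639
V0=2.4112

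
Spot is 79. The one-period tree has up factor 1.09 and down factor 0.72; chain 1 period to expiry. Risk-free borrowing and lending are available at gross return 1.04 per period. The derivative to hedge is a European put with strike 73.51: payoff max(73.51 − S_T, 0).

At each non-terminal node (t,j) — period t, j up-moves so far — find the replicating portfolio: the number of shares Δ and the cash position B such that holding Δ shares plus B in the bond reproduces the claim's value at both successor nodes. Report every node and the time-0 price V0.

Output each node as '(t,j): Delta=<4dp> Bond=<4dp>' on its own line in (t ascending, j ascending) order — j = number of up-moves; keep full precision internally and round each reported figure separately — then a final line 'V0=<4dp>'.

(0,0): Delta=-0.5689 Bond=47.1068
V0=2.1609

Since d<R<u, set p* = (R−d)/(u−d) = 0.8649; price each node as the discounted p*-expectation of its children.
At expiry t=1: V(1,0)=16.6300, V(1,1)=0.0000
  t=0,j=0: stock 79.0000 → up 86.1100 (V=0.0000), down 56.8800 (V=16.6300). Price 2.1609; hedge Δ=-0.5689, bond B=47.1068.
Self-financing check: at every node Δ·S+B equals the discounted successor values.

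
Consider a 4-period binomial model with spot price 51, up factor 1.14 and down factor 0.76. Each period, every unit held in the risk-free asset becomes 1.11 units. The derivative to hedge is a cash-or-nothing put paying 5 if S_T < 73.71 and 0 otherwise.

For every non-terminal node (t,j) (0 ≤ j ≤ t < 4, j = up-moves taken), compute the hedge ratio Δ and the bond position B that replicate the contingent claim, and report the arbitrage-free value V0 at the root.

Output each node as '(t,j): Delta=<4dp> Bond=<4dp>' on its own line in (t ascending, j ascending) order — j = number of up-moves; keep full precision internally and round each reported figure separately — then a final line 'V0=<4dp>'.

(0,0): Delta=-0.1474 Bond=8.4407
(1,0): Delta=0.0000 Bond=3.6560
(1,1): Delta=-0.1558 Bond=9.8589
(2,0): Delta=0.0000 Bond=4.0581
(2,1): Delta=0.0000 Bond=4.0581
(2,2): Delta=-0.1647 Bond=11.5336
(3,0): Delta=0.0000 Bond=4.5045
(3,1): Delta=0.0000 Bond=4.5045
(3,2): Delta=0.0000 Bond=4.5045
(3,3): Delta=-0.1741 Bond=13.5135
V0=0.9233

No-arbitrage ⇒ martingale measure with p* = (R−d)/(u−d) = 0.9211.
Payoff layer (t=4): V(4,0)=5.0000, V(4,1)=5.0000, V(4,2)=5.0000, V(4,3)=5.0000, V(4,4)=0.0000
  t=3,j=0: stock 22.3878 → up 25.5221 (V=5.0000), down 17.0147 (V=5.0000). Price 4.5045; hedge Δ=0.0000, bond B=4.5045.
  t=3,j=1: stock 33.5817 → up 38.2831 (V=5.0000), down 25.5221 (V=5.0000). Price 4.5045; hedge Δ=0.0000, bond B=4.5045.
  t=3,j=2: stock 50.3725 → up 57.4246 (V=5.0000), down 38.2831 (V=5.0000). Price 4.5045; hedge Δ=0.0000, bond B=4.5045.
  t=3,j=3: stock 75.5587 → up 86.1370 (V=0.0000), down 57.4246 (V=5.0000). Price 0.3556; hedge Δ=-0.1741, bond B=13.5135.
  t=2,j=0: stock 29.4576 → up 33.5817 (V=4.5045), down 22.3878 (V=4.5045). Price 4.0581; hedge Δ=0.0000, bond B=4.0581.
  t=2,j=1: stock 44.1864 → up 50.3725 (V=4.5045), down 33.5817 (V=4.5045). Price 4.0581; hedge Δ=0.0000, bond B=4.0581.
  t=2,j=2: stock 66.2796 → up 75.5587 (V=0.3556), down 50.3725 (V=4.5045). Price 0.6155; hedge Δ=-0.1647, bond B=11.5336.
  t=1,j=0: stock 38.7600 → up 44.1864 (V=4.0581), down 29.4576 (V=4.0581). Price 3.6560; hedge Δ=0.0000, bond B=3.6560.
  t=1,j=1: stock 58.1400 → up 66.2796 (V=0.6155), down 44.1864 (V=4.0581). Price 0.7993; hedge Δ=-0.1558, bond B=9.8589.
  t=0,j=0: stock 51.0000 → up 58.1400 (V=0.7993), down 38.7600 (V=3.6560). Price 0.9233; hedge Δ=-0.1474, bond B=8.4407.
Check: Δ(0,0)·S0 + B(0,0) = 0.9233 = V0.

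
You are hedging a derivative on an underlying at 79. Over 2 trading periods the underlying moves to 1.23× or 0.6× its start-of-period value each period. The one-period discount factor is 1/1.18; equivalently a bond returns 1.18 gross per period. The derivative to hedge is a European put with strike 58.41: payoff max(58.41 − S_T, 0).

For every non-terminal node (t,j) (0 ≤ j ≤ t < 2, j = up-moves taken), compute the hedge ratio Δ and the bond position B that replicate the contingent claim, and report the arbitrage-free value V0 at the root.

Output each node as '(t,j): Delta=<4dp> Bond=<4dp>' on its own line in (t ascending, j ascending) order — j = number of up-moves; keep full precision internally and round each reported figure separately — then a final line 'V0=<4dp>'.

(0,0): Delta=-0.0420 Bond=3.4687
(1,0): Delta=-1.0000 Bond=49.5000
(1,1): Delta=-0.0018 Bond=0.1787
V0=0.1469

Since d<R<u, set p* = (R−d)/(u−d) = 0.9206; price each node as the discounted p*-expectation of its children.
At expiry t=2: V(2,0)=29.9700, V(2,1)=0.1080, V(2,2)=0.0000
(1,0): S=47.4000. Δ = (V_up−V_dn)/(S_up−S_dn) = (0.1080−29.9700)/(58.3020−28.4400) = -1.0000. V = [p*·0.1080 + (1−p*)·29.9700]/1.18 = 2.1000. B = V − Δ·S = 49.5000.
(1,1): S=97.1700. Δ = (V_up−V_dn)/(S_up−S_dn) = (0.0000−0.1080)/(119.5191−58.3020) = -0.0018. V = [p*·0.0000 + (1−p*)·0.1080]/1.18 = 0.0073. B = V − Δ·S = 0.1787.
(0,0): S=79.0000. Δ = (V_up−V_dn)/(S_up−S_dn) = (0.0073−2.1000)/(97.1700−47.4000) = -0.0420. V = [p*·0.0073 + (1−p*)·2.1000]/1.18 = 0.1469. B = V − Δ·S = 3.4687.
Check: Δ(0,0)·S0 + B(0,0) = 0.1469 = V0.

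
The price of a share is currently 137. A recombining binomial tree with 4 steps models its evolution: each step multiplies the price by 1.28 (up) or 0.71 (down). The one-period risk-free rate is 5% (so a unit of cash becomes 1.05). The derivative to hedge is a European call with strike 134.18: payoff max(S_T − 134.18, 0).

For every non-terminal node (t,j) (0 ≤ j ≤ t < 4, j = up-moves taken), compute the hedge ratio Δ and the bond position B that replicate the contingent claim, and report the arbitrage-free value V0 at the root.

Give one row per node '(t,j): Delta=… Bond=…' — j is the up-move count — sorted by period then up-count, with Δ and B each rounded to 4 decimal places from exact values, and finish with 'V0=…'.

(0,0): Delta=0.7171 Bond=-54.2409
(1,0): Delta=0.4063 Bond=-26.7264
(1,1): Delta=0.8337 Bond=-77.4002
(2,0): Delta=0.0000 Bond=0.0000
(2,1): Delta=0.5588 Bond=-47.0464
(2,2): Delta=0.9368 Bond=-104.4216
(3,0): Delta=0.0000 Bond=0.0000
(3,1): Delta=0.0000 Bond=0.0000
(3,2): Delta=0.7685 Bond=-82.8155
(3,3): Delta=1.0000 Bond=-127.7905
V0=44.0007

Since d<R<u, set p* = (R−d)/(u−d) = 0.5965; price each node as the discounted p*-expectation of its children.
Terminal values V(4,·): V(4,0)=0.0000, V(4,1)=0.0000, V(4,2)=0.0000, V(4,3)=69.8100, V(4,4)=233.5766
Node (3,0) S=49.0338: V=(p*·0.0000+(1−p*)·0.0000)/1.05=0.0000; Δ=(0.0000−0.0000)/(62.7633−34.8140)=0.0000; B=V−Δ·S=0.0000
Node (3,1) S=88.3990: V=(p*·0.0000+(1−p*)·0.0000)/1.05=0.0000; Δ=(0.0000−0.0000)/(113.1507−62.7633)=0.0000; B=V−Δ·S=0.0000
Node (3,2) S=159.3672: V=(p*·69.8100+(1−p*)·0.0000)/1.05=39.6581; Δ=(69.8100−0.0000)/(203.9900−113.1507)=0.7685; B=V−Δ·S=-82.8155
Node (3,3) S=287.3098: V=(p*·233.5766+(1−p*)·69.8100)/1.05=159.5193; Δ=(233.5766−69.8100)/(367.7566−203.9900)=1.0000; B=V−Δ·S=-127.7905
Node (2,0) S=69.0617: V=(p*·0.0000+(1−p*)·0.0000)/1.05=0.0000; Δ=(0.0000−0.0000)/(88.3990−49.0338)=0.0000; B=V−Δ·S=0.0000
Node (2,1) S=124.5056: V=(p*·39.6581+(1−p*)·0.0000)/1.05=22.5293; Δ=(39.6581−0.0000)/(159.3672−88.3990)=0.5588; B=V−Δ·S=-47.0464
Node (2,2) S=224.4608: V=(p*·159.5193+(1−p*)·39.6581)/1.05=105.8612; Δ=(159.5193−39.6581)/(287.3098−159.3672)=0.9368; B=V−Δ·S=-104.4216
Node (1,0) S=97.2700: V=(p*·22.5293+(1−p*)·0.0000)/1.05=12.7986; Δ=(22.5293−0.0000)/(124.5056−69.0617)=0.4063; B=V−Δ·S=-26.7264
Node (1,1) S=175.3600: V=(p*·105.8612+(1−p*)·22.5293)/1.05=68.7962; Δ=(105.8612−22.5293)/(224.4608−124.5056)=0.8337; B=V−Δ·S=-77.4002
Node (0,0) S=137.0000: V=(p*·68.7962+(1−p*)·12.7986)/1.05=44.0007; Δ=(68.7962−12.7986)/(175.3600−97.2700)=0.7171; B=V−Δ·S=-54.2409
Each (Δ,B) replicates both successor values, so the strategy is self-financing and V0 is arbitrage-free.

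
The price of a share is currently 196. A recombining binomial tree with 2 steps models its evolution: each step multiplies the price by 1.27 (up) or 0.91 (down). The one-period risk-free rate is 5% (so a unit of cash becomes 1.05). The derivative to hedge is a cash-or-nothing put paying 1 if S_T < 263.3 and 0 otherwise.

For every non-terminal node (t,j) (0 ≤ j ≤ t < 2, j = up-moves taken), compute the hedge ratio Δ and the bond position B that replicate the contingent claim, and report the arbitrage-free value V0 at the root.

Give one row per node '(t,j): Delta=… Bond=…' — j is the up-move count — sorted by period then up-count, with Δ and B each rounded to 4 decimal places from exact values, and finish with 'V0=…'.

The replicating-portfolio and risk-neutral prices coincide; use p* = (1.05−0.91)/(1.27−0.91) = 0.3889 for the latter.
Terminal payoffs: V(2,0)=1.0000, V(2,1)=1.0000, V(2,2)=0.0000
  t=1,j=0: stock 178.3600 → up 226.5172 (V=1.0000), down 162.3076 (V=1.0000). Price 0.9524; hedge Δ=0.0000, bond B=0.9524.
  t=1,j=1: stock 248.9200 → up 316.1284 (V=0.0000), down 226.5172 (V=1.0000). Price 0.5820; hedge Δ=-0.0112, bond B=3.3598.
  t=0,j=0: stock 196.0000 → up 248.9200 (V=0.5820), down 178.3600 (V=0.9524). Price 0.7699; hedge Δ=-0.0052, bond B=1.7987.
Root portfolio cost Δ·196+B reproduces V0=0.7699.

(0,0): Delta=-0.0052 Bond=1.7987
(1,0): Delta=0.0000 Bond=0.9524
(1,1): Delta=-0.0112 Bond=3.3598
V0=0.7699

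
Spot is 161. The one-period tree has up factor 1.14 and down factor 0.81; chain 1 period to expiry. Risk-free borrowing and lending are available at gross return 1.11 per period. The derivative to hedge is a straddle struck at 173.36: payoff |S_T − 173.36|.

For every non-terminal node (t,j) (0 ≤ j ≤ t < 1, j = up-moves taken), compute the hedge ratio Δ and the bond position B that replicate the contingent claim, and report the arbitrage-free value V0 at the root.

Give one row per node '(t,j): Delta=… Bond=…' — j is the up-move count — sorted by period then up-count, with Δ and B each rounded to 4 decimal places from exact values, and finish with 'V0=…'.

Since d<R<u, set p* = (R−d)/(u−d) = 0.9091; price each node as the discounted p*-expectation of its children.
Payoff layer (t=1): V(1,0)=42.9500, V(1,1)=10.1800
(0,0): S=161.0000. Δ = (V_up−V_dn)/(S_up−S_dn) = (10.1800−42.9500)/(183.5400−130.4100) = -0.6168. V = [p*·10.1800 + (1−p*)·42.9500]/1.11 = 11.8550. B = V − Δ·S = 111.1581.
Root portfolio cost Δ·161+B reproduces V0=11.8550.

(0,0): Delta=-0.6168 Bond=111.1581
V0=11.8550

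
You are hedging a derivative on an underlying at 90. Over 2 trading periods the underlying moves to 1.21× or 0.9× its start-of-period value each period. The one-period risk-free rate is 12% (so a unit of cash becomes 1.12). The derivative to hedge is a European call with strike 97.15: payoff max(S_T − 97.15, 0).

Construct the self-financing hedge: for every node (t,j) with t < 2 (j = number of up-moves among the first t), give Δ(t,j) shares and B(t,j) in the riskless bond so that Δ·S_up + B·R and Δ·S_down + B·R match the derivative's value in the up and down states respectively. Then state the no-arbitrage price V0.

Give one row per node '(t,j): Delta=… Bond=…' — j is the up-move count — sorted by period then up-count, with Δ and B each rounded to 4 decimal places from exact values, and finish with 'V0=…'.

Since d<R<u, set p* = (R−d)/(u−d) = 0.7097; price each node as the discounted p*-expectation of its children.
Payoff layer (t=2): V(2,0)=0.0000, V(2,1)=0.8600, V(2,2)=34.6190
(1,0): S=81.0000. Δ = (V_up−V_dn)/(S_up−S_dn) = (0.8600−0.0000)/(98.0100−72.9000) = 0.0342. V = [p*·0.8600 + (1−p*)·0.0000]/1.12 = 0.5449. B = V − Δ·S = -2.2293.
(1,1): S=108.9000. Δ = (V_up−V_dn)/(S_up−S_dn) = (34.6190−0.8600)/(131.7690−98.0100) = 1.0000. V = [p*·34.6190 + (1−p*)·0.8600]/1.12 = 22.1589. B = V − Δ·S = -86.7411.
(0,0): S=90.0000. Δ = (V_up−V_dn)/(S_up−S_dn) = (22.1589−0.5449)/(108.9000−81.0000) = 0.7747. V = [p*·22.1589 + (1−p*)·0.5449]/1.12 = 14.1821. B = V − Δ·S = -55.5405.
Root portfolio cost Δ·90+B reproduces V0=14.1821.

(0,0): Delta=0.7747 Bond=-55.5405
(1,0): Delta=0.0342 Bond=-2.2293
(1,1): Delta=1.0000 Bond=-86.7411
V0=14.1821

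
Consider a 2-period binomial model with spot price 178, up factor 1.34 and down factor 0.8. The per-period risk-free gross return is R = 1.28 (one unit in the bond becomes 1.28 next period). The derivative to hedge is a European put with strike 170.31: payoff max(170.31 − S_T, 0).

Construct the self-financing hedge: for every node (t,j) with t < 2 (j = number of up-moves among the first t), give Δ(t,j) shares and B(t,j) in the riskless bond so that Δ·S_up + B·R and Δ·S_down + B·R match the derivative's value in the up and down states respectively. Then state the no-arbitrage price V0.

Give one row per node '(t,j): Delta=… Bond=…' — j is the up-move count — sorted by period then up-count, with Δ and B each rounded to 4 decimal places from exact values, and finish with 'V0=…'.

(0,0): Delta=-0.0509 Bond=9.4897
(1,0): Delta=-0.7333 Bond=109.3209
(1,1): Delta=0.0000 Bond=0.0000
V0=0.4249

The replicating-portfolio and risk-neutral prices coincide; use p* = (1.28−0.8)/(1.34−0.8) = 0.8889 for the latter.
At expiry t=2: V(2,0)=56.3900, V(2,1)=0.0000, V(2,2)=0.0000
  t=1,j=0: stock 142.4000 → up 190.8160 (V=0.0000), down 113.9200 (V=56.3900). Price 4.8950; hedge Δ=-0.7333, bond B=109.3209.
  t=1,j=1: stock 238.5200 → up 319.6168 (V=0.0000), down 190.8160 (V=0.0000). Price 0.0000; hedge Δ=0.0000, bond B=0.0000.
  t=0,j=0: stock 178.0000 → up 238.5200 (V=0.0000), down 142.4000 (V=4.8950). Price 0.4249; hedge Δ=-0.0509, bond B=9.4897.
The time-0 hedge costs 0.4249, which is the no-arbitrage price.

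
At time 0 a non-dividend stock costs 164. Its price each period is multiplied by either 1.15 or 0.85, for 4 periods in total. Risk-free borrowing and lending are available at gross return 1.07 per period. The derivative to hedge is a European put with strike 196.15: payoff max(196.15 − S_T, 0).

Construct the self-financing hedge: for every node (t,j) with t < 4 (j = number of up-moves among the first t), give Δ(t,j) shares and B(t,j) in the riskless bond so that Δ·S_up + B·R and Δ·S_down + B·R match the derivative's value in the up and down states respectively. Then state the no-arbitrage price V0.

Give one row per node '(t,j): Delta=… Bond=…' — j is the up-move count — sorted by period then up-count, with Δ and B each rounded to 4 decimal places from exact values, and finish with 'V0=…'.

Under the risk-neutral measure, an up-move has probability p* = (R−d)/(u−d) = 0.7333 and values discount at R = 1.07.
Terminal values V(4,·): V(4,0)=110.5410, V(4,1)=80.3260, V(4,2)=39.4470, V(4,3)=0.0000, V(4,4)=0.0000
  t=3,j=0: stock 100.7165 → up 115.8240 (V=80.3260), down 85.6090 (V=110.5410). Price 82.6013; hedge Δ=-1.0000, bond B=183.3178.
  t=3,j=1: stock 136.2635 → up 156.7030 (V=39.4470), down 115.8240 (V=80.3260). Price 47.0543; hedge Δ=-1.0000, bond B=183.3178.
  t=3,j=2: stock 184.3565 → up 212.0100 (V=0.0000), down 156.7030 (V=39.4470). Price 9.8310; hedge Δ=-0.7132, bond B=141.3209.
  t=3,j=3: stock 249.4235 → up 286.8370 (V=0.0000), down 212.0100 (V=0.0000). Price 0.0000; hedge Δ=0.0000, bond B=0.0000.
  t=2,j=0: stock 118.4900 → up 136.2635 (V=47.0543), down 100.7165 (V=82.6013). Price 52.8350; hedge Δ=-1.0000, bond B=171.3250.
  t=2,j=1: stock 160.3100 → up 184.3565 (V=9.8310), down 136.2635 (V=47.0543). Price 18.4647; hedge Δ=-0.7740, bond B=142.5421.
  t=2,j=2: stock 216.8900 → up 249.4235 (V=0.0000), down 184.3565 (V=9.8310). Price 2.4501; hedge Δ=-0.1511, bond B=35.2202.
  t=1,j=0: stock 139.4000 → up 160.3100 (V=18.4647), down 118.4900 (V=52.8350). Price 25.8225; hedge Δ=-0.8219, bond B=140.3903.
  t=1,j=1: stock 188.6000 → up 216.8900 (V=2.4501), down 160.3100 (V=18.4647). Price 6.2810; hedge Δ=-0.2830, bond B=59.6630.
  t=0,j=0: stock 164.0000 → up 188.6000 (V=6.2810), down 139.4000 (V=25.8225). Price 10.7402; hedge Δ=-0.3972, bond B=75.8787.
Root portfolio cost Δ·164+B reproduces V0=10.7402.

(0,0): Delta=-0.3972 Bond=75.8787
(1,0): Delta=-0.8219 Bond=140.3903
(1,1): Delta=-0.2830 Bond=59.6630
(2,0): Delta=-1.0000 Bond=171.3250
(2,1): Delta=-0.7740 Bond=142.5421
(2,2): Delta=-0.1511 Bond=35.2202
(3,0): Delta=-1.0000 Bond=183.3178
(3,1): Delta=-1.0000 Bond=183.3178
(3,2): Delta=-0.7132 Bond=141.3209
(3,3): Delta=0.0000 Bond=0.0000
V0=10.7402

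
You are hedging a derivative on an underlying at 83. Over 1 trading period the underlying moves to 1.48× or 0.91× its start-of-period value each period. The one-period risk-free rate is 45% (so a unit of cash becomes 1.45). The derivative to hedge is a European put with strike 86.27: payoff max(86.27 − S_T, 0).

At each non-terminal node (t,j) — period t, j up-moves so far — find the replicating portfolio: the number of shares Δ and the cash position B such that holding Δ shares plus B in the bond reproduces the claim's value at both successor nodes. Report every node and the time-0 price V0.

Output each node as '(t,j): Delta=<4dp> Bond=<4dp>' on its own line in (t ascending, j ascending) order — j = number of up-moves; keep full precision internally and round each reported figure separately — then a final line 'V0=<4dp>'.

(0,0): Delta=-0.2270 Bond=19.2319
V0=0.3898

No-arbitrage ⇒ martingale measure with p* = (R−d)/(u−d) = 0.9474.
Payoff layer (t=1): V(1,0)=10.7400, V(1,1)=0.0000
Node (0,0) S=83.0000: V=(p*·0.0000+(1−p*)·10.7400)/1.45=0.3898; Δ=(0.0000−10.7400)/(122.8400−75.5300)=-0.2270; B=V−Δ·S=19.2319
Each (Δ,B) replicates both successor values, so the strategy is self-financing and V0 is arbitrage-free.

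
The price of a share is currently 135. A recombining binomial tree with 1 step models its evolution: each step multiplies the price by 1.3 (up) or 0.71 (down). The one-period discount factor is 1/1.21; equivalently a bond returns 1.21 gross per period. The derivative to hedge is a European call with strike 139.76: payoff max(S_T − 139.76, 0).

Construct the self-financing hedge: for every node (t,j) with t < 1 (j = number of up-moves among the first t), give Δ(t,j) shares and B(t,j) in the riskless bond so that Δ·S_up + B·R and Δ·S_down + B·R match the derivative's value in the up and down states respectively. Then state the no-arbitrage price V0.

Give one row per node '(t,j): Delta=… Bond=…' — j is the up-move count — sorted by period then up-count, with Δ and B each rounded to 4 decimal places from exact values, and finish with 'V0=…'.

Risk-neutral probability p* = (R−d)/(u−d) = (1.21−0.71)/(1.3−0.71) = 0.8475.
At expiry t=1: V(1,0)=0.0000, V(1,1)=35.7400
Node (0,0) S=135.0000: V=(p*·35.7400+(1−p*)·0.0000)/1.21=25.0315; Δ=(35.7400−0.0000)/(175.5000−95.8500)=0.4487; B=V−Δ·S=-35.5448
Each (Δ,B) replicates both successor values, so the strategy is self-financing and V0 is arbitrage-free.

(0,0): Delta=0.4487 Bond=-35.5448
V0=25.0315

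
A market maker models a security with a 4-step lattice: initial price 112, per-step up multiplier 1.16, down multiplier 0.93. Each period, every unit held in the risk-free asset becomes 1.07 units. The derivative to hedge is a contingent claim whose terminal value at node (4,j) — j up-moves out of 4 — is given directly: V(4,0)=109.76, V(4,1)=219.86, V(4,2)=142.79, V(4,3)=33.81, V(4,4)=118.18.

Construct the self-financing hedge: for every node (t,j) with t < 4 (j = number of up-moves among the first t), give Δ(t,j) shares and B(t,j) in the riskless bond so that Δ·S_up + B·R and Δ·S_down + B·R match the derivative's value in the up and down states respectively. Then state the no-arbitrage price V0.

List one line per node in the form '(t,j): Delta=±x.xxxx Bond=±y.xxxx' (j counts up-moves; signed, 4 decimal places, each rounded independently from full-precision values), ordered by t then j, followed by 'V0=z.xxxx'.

(0,0): Delta=-1.3729 Bond=238.7615
(1,0): Delta=-2.1961 Bond=341.2125
(1,1): Delta=-0.9487 Bond=200.3578
(2,0): Delta=-0.1606 Bond=167.9292
(2,1): Delta=-3.2451 Bond=491.8483
(2,2): Delta=0.2349 Bond=36.0122
(3,0): Delta=5.3136 Bond=-313.4831
(3,1): Delta=-2.9821 Bond=496.7204
(3,2): Delta=-3.3807 Bond=545.2787
(3,3): Delta=2.0983 Bond=-287.2320
V0=84.9945

Risk-neutral probability p* = (R−d)/(u−d) = (1.07−0.93)/(1.16−0.93) = 0.6087.
Terminal payoffs: V(4,0)=109.7600, V(4,1)=219.8600, V(4,2)=142.7900, V(4,3)=33.8100, V(4,4)=118.1800
  t=3,j=0: stock 90.0880 → up 104.5021 (V=219.8600), down 83.7818 (V=109.7600). Price 165.2125; hedge Δ=5.3136, bond B=-313.4831.
  t=3,j=1: stock 112.3678 → up 130.3467 (V=142.7900), down 104.5021 (V=219.8600). Price 161.6335; hedge Δ=-2.9821, bond B=496.7204.
  t=3,j=2: stock 140.1577 → up 162.5829 (V=33.8100), down 130.3467 (V=142.7900). Price 71.4527; hedge Δ=-3.3807, bond B=545.2787.
  t=3,j=3: stock 174.8204 → up 202.7916 (V=118.1800), down 162.5829 (V=33.8100). Price 79.5941; hedge Δ=2.0983, bond B=-287.2320.
  t=2,j=0: stock 96.8688 → up 112.3678 (V=161.6335), down 90.0880 (V=165.2125). Price 152.3682; hedge Δ=-0.1606, bond B=167.9292.
  t=2,j=1: stock 120.8256 → up 140.1577 (V=71.4527), down 112.3678 (V=161.6335). Price 99.7578; hedge Δ=-3.2451, bond B=491.8483.
  t=2,j=2: stock 150.7072 → up 174.8204 (V=79.5941), down 140.1577 (V=71.4527). Price 71.4096; hedge Δ=0.2349, bond B=36.0122.
  t=1,j=0: stock 104.1600 → up 120.8256 (V=99.7578), down 96.8688 (V=152.3682). Price 112.4715; hedge Δ=-2.1961, bond B=341.2125.
  t=1,j=1: stock 129.9200 → up 150.7072 (V=71.4096), down 120.8256 (V=99.7578). Price 77.1050; hedge Δ=-0.9487, bond B=200.3578.
  t=0,j=0: stock 112.0000 → up 129.9200 (V=77.1050), down 104.1600 (V=112.4715). Price 84.9945; hedge Δ=-1.3729, bond B=238.7615.
Each (Δ,B) replicates both successor values, so the strategy is self-financing and V0 is arbitrage-free.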